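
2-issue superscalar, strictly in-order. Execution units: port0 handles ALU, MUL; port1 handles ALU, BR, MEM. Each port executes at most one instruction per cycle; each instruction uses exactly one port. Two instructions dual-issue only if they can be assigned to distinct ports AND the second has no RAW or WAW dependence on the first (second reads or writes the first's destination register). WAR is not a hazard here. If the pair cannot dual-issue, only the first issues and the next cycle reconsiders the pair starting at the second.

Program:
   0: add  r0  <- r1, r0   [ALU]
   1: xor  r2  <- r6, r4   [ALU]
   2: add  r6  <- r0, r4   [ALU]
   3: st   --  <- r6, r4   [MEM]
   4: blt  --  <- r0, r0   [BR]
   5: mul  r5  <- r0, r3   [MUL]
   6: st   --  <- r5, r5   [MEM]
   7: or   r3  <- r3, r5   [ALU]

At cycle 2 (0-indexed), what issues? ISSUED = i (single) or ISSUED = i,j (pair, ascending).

c0: i0/i1 add/xor  dual
c1: i2 add  RAW r6
c2: i3 st  no-port MEM/BR
c3: i4/i5 blt/mul  dual
c4: i6/i7 st/or  dual

ISSUED = 3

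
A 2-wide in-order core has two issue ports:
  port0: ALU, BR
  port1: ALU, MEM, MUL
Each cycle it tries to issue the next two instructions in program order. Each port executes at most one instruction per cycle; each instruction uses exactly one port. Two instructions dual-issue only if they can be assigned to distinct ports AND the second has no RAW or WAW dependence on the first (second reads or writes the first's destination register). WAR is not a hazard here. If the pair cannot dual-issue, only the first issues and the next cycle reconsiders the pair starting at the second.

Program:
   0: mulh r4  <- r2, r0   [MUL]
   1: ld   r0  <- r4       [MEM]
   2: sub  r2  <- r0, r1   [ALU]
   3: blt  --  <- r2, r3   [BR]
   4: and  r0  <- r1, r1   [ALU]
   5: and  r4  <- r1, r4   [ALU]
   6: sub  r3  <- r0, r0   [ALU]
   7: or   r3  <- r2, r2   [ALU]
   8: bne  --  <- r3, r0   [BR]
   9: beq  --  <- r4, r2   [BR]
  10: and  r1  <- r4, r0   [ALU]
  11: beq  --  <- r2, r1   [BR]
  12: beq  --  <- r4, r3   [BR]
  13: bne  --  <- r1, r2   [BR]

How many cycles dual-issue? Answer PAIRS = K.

  cy0 -> i0 (mulh) no-port MUL/MEM
  cy1 -> i1 (ld) RAW r0
  cy2 -> i2 (sub) RAW r2
  cy3 -> i3/i4 (blt;and) 2-wide
  cy4 -> i5/i6 (and;sub) 2-wide
  cy5 -> i7 (or) RAW r3
  cy6 -> i8 (bne) no-port BR/BR
  cy7 -> i9/i10 (beq;and) 2-wide
  cy8 -> i11 (beq) no-port BR/BR
  cy9 -> i12 (beq) no-port BR/BR
  cy10 -> i13 (bne) tail

PAIRS = 3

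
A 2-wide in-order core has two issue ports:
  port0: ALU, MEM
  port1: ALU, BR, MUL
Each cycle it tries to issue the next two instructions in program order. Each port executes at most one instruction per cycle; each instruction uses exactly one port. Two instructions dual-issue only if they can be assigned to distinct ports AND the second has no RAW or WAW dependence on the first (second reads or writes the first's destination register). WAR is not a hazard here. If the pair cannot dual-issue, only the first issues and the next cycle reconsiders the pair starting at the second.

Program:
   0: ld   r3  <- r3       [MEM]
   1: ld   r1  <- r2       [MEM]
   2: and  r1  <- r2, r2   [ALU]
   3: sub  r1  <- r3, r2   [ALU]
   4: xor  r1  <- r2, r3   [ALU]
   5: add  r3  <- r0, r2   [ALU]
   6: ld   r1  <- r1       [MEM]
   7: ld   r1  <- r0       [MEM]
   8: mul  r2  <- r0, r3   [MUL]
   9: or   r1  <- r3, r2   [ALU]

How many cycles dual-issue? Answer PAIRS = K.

PAIRS = 2

[0] i0  ld  -- no-port MEM/MEM
[1] i1  ld  -- WAW r1
[2] i2  and  -- WAW r1
[3] i3  sub  -- WAW r1
[4] i4/i5  xor;add  -- 2-wide
[5] i6  ld  -- no-port MEM/MEM
[6] i7/i8  ld;mul  -- 2-wide
[7] i9  or  -- tail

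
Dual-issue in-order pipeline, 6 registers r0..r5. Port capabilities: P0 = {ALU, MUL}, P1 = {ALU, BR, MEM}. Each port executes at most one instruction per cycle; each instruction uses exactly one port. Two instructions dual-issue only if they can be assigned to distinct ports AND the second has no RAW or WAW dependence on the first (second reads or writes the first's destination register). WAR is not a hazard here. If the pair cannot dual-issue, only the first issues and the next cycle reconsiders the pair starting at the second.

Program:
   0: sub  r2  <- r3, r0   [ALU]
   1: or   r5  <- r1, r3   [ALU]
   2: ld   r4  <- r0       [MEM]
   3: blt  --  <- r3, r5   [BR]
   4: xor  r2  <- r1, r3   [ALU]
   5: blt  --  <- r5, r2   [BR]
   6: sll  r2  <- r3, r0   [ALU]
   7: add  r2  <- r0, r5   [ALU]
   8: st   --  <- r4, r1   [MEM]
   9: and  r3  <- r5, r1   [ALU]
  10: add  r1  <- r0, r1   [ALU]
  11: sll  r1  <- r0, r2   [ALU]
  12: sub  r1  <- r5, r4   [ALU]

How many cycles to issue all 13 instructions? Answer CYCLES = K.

CYCLES = 8

c0: i0+i1 sub.ALU/or.ALU  2-wide
c1: i2 ld.MEM  no-port MEM/BR
c2: i3+i4 blt.BR/xor.ALU  2-wide
c3: i5+i6 blt.BR/sll.ALU  2-wide
c4: i7+i8 add.ALU/st.MEM  2-wide
c5: i9+i10 and.ALU/add.ALU  2-wide
c6: i11 sll.ALU  WAW r1
c7: i12 sub.ALU  tail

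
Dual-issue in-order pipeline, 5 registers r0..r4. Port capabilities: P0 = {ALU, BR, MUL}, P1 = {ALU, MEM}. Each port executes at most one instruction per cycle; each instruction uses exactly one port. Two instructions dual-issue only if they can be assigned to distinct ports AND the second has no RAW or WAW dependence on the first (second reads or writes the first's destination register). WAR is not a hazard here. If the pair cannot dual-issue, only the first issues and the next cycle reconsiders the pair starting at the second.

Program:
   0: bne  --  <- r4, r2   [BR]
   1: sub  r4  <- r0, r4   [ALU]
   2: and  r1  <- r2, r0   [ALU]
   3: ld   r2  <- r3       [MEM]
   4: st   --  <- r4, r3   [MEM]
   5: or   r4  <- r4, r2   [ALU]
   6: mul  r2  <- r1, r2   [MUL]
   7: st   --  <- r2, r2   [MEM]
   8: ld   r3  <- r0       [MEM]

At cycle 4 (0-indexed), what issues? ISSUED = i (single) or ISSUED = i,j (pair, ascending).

ISSUED = 7

t=0 i0/i1:bne+sub ; 2-wide
t=1 i2/i3:and+ld ; 2-wide
t=2 i4/i5:st+or ; 2-wide
t=3 i6:mul ; RAW r2
t=4 i7:st ; no-port MEM/MEM
t=5 i8:ld ; tail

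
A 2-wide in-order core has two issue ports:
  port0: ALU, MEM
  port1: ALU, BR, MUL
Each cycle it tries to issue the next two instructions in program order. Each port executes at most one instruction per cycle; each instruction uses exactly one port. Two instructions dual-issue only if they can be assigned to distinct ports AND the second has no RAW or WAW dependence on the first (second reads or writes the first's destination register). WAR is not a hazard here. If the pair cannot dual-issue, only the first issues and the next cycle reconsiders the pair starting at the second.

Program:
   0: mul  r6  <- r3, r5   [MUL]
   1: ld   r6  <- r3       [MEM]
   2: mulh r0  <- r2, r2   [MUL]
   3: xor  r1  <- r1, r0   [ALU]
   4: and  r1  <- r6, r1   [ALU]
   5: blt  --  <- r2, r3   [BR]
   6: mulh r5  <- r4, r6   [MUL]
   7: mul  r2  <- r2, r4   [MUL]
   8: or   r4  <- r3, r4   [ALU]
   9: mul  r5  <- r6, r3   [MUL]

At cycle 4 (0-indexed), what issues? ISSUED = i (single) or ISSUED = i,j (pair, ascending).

c0: i0 mul.MUL  WAW r6
c1: i1&i2 ld.MEM mulh.MUL  pair
c2: i3 xor.ALU  RAW+WAW r1
c3: i4&i5 and.ALU blt.BR  pair
c4: i6 mulh.MUL  no-port MUL/MUL
c5: i7&i8 mul.MUL or.ALU  pair
c6: i9 mul.MUL  tail

ISSUED = 6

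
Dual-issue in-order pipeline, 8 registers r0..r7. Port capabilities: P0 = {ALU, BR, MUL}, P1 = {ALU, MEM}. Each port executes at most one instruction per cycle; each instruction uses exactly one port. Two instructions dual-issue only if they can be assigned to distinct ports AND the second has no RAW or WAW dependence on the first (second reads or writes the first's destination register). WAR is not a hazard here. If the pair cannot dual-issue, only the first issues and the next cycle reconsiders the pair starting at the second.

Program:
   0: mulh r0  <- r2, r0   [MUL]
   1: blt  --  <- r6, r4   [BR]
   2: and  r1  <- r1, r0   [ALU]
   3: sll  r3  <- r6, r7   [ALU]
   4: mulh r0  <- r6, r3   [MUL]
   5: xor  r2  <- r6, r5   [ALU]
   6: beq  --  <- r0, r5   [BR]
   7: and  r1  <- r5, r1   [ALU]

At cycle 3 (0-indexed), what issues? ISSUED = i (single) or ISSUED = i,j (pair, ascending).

ISSUED = 4,5

  cy0 -> i0 (mulh) no-port MUL/BR
  cy1 -> i1,i2 (blt/and) pair
  cy2 -> i3 (sll) RAW r3
  cy3 -> i4,i5 (mulh/xor) pair
  cy4 -> i6,i7 (beq/and) pair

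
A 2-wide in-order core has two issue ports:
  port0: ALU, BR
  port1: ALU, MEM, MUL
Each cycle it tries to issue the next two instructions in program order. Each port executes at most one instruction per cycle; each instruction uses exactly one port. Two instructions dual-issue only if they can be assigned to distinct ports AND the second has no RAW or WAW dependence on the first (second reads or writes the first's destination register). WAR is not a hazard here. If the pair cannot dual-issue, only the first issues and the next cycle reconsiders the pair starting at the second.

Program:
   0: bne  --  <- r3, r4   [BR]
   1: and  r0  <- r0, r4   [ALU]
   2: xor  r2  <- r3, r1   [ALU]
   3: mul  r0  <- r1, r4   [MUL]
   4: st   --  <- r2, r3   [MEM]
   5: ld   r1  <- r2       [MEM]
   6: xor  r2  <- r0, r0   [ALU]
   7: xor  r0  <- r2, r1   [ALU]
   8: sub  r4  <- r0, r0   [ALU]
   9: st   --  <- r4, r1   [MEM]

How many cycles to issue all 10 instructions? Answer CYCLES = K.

  cy0 -> i0&i1 (bne and) dual
  cy1 -> i2&i3 (xor mul) dual
  cy2 -> i4 (st) no-port MEM/MEM
  cy3 -> i5&i6 (ld xor) dual
  cy4 -> i7 (xor) RAW r0
  cy5 -> i8 (sub) RAW r4
  cy6 -> i9 (st) tail

CYCLES = 7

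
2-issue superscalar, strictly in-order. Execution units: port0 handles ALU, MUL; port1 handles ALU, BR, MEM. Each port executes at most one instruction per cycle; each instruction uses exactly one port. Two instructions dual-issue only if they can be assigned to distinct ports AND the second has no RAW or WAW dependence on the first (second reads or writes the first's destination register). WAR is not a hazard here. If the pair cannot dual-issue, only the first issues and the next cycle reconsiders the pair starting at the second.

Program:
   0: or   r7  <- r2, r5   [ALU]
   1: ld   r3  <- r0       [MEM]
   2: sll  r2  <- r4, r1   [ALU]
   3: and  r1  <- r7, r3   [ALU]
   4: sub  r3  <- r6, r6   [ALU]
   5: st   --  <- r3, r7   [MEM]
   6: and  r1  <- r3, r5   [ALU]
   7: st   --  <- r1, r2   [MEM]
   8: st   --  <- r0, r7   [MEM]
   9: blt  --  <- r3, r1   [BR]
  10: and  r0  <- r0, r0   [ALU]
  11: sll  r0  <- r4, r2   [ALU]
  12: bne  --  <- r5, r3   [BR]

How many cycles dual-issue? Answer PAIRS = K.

t=0 i0,i1:or/ld ; 2-wide
t=1 i2,i3:sll/and ; 2-wide
t=2 i4:sub ; RAW r3
t=3 i5,i6:st/and ; 2-wide
t=4 i7:st ; no-port MEM/MEM
t=5 i8:st ; no-port MEM/BR
t=6 i9,i10:blt/and ; 2-wide
t=7 i11,i12:sll/bne ; 2-wide

PAIRS = 5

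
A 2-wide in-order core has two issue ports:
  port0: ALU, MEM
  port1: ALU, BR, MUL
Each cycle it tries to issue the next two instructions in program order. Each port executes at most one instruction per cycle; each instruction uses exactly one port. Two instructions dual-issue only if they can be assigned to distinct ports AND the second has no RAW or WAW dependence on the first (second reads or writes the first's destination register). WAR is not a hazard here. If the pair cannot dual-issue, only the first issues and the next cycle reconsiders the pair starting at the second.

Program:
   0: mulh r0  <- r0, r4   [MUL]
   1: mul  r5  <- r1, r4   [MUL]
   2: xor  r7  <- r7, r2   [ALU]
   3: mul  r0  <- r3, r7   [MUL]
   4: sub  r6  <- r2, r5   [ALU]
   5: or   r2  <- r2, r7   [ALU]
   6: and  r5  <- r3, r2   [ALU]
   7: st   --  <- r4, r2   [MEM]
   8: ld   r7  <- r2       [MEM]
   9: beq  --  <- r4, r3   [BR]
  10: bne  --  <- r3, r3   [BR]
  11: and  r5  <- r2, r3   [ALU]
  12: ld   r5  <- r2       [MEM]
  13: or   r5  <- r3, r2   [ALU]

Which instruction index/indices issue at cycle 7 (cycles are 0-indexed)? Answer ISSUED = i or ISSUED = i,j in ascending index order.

ISSUED = 12

c0: i0 mulh.MUL  no-port MUL/MUL
c1: i1&i2 mul.MUL+xor.ALU  2-wide
c2: i3&i4 mul.MUL+sub.ALU  2-wide
c3: i5 or.ALU  RAW r2
c4: i6&i7 and.ALU+st.MEM  2-wide
c5: i8&i9 ld.MEM+beq.BR  2-wide
c6: i10&i11 bne.BR+and.ALU  2-wide
c7: i12 ld.MEM  WAW r5
c8: i13 or.ALU  tail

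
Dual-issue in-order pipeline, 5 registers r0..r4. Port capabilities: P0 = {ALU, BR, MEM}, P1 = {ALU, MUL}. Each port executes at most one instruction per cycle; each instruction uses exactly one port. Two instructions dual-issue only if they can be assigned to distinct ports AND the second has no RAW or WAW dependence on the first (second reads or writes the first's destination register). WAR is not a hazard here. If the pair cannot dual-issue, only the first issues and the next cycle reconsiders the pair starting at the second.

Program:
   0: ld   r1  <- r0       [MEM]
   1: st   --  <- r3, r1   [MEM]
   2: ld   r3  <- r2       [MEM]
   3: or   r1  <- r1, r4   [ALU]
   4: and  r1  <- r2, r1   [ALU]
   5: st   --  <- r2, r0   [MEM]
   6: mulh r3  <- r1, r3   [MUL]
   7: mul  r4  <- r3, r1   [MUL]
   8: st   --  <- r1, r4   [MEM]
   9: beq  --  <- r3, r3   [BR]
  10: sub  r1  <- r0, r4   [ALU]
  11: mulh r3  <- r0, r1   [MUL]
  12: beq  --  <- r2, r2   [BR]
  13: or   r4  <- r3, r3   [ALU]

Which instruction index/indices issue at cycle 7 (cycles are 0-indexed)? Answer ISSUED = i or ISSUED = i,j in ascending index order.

ISSUED = 9,10

[0] i0  ld  -- no-port MEM/MEM
[1] i1  st  -- no-port MEM/MEM
[2] i2&i3  ld or  -- 2-wide
[3] i4&i5  and st  -- 2-wide
[4] i6  mulh  -- no-port MUL/MUL
[5] i7  mul  -- RAW r4
[6] i8  st  -- no-port MEM/BR
[7] i9&i10  beq sub  -- 2-wide
[8] i11&i12  mulh beq  -- 2-wide
[9] i13  or  -- tail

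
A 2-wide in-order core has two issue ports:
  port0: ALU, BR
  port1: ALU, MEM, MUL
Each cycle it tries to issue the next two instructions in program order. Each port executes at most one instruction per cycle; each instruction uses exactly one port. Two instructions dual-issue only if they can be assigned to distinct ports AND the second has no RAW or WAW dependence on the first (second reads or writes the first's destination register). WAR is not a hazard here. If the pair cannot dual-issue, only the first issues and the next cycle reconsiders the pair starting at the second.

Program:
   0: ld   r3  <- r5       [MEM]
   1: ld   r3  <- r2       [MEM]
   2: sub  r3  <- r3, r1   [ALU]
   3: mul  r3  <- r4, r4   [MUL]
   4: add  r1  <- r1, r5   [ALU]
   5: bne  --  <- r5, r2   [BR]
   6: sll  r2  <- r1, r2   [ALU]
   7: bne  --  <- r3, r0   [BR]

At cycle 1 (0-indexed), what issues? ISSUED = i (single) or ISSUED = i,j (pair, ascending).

  cy0 -> i0 (ld.MEM) no-port MEM/MEM
  cy1 -> i1 (ld.MEM) RAW+WAW r3
  cy2 -> i2 (sub.ALU) WAW r3
  cy3 -> i3/i4 (mul.MUL/add.ALU) pair
  cy4 -> i5/i6 (bne.BR/sll.ALU) pair
  cy5 -> i7 (bne.BR) tail

ISSUED = 1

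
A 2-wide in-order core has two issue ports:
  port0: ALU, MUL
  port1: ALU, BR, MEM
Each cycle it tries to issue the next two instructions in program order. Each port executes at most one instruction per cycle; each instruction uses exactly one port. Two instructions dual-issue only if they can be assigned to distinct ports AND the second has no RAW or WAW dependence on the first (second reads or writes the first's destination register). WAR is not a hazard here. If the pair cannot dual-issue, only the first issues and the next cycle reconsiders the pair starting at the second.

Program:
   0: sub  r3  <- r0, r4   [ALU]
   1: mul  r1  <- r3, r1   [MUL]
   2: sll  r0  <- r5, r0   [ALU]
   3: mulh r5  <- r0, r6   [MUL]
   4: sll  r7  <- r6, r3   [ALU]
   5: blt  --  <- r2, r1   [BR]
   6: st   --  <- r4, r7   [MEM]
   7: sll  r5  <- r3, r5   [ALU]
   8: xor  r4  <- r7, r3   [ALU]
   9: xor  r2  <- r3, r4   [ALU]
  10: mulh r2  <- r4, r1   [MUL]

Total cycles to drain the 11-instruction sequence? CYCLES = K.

CYCLES = 8

#0 head=0: sub i0 RAW r3
#1 head=1: mul sll i1/i2 2-wide
#2 head=3: mulh sll i3/i4 2-wide
#3 head=5: blt i5 no-port BR/MEM
#4 head=6: st sll i6/i7 2-wide
#5 head=8: xor i8 RAW r4
#6 head=9: xor i9 WAW r2
#7 head=10: mulh i10 tail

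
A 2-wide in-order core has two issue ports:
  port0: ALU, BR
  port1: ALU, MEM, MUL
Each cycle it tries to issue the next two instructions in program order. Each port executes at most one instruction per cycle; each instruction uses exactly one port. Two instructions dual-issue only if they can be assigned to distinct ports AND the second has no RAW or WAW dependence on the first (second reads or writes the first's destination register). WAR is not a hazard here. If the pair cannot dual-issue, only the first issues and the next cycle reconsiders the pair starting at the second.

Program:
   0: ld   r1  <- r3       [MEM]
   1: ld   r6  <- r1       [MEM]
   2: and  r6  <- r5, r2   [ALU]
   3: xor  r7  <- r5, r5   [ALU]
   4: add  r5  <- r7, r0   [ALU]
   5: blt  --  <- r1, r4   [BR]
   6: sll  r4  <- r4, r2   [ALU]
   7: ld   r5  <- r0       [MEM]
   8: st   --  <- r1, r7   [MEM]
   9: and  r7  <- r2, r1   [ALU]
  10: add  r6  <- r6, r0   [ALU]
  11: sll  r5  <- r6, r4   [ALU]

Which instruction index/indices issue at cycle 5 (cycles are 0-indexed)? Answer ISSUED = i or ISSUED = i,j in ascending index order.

0. ld @i0  | no-port MEM/MEM
1. ld @i1  | WAW r6
2. and/xor @i2,i3  | dual
3. add/blt @i4,i5  | dual
4. sll/ld @i6,i7  | dual
5. st/and @i8,i9  | dual
6. add @i10  | RAW r6
7. sll @i11  | tail

ISSUED = 8,9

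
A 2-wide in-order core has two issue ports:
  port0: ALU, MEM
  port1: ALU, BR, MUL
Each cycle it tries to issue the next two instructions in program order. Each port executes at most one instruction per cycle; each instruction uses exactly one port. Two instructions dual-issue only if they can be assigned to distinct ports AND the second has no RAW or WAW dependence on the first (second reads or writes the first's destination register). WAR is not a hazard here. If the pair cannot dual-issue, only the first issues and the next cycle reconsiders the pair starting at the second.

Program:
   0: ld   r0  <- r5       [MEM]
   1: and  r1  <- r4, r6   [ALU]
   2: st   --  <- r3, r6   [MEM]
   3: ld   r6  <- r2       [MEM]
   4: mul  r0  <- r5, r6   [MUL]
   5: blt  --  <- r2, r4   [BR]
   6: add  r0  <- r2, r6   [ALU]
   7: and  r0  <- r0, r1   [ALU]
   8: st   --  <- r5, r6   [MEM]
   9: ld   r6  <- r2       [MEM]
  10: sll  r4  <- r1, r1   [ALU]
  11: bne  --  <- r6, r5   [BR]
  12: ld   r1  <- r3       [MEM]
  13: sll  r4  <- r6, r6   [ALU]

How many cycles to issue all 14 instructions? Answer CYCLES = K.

CYCLES = 9

  cy0 -> i0+i1 (ld.MEM;and.ALU) pair
  cy1 -> i2 (st.MEM) no-port MEM/MEM
  cy2 -> i3 (ld.MEM) RAW r6
  cy3 -> i4 (mul.MUL) no-port MUL/BR
  cy4 -> i5+i6 (blt.BR;add.ALU) pair
  cy5 -> i7+i8 (and.ALU;st.MEM) pair
  cy6 -> i9+i10 (ld.MEM;sll.ALU) pair
  cy7 -> i11+i12 (bne.BR;ld.MEM) pair
  cy8 -> i13 (sll.ALU) tail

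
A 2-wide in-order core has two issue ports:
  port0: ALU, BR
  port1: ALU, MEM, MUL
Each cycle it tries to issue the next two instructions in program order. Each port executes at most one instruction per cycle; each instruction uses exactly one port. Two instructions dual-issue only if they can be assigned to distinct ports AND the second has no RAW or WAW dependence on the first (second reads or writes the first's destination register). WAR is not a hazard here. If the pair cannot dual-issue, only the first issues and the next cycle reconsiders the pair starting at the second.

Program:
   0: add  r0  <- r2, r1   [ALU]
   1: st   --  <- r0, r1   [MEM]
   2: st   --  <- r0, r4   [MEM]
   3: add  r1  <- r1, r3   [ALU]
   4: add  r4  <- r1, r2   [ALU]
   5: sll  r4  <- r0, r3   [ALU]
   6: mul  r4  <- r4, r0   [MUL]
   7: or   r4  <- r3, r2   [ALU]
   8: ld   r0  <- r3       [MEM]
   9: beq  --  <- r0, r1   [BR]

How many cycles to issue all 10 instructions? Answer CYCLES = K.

0. add @i0  | RAW r0
1. st @i1  | no-port MEM/MEM
2. st+add @i2+i3  | 2-wide
3. add @i4  | WAW r4
4. sll @i5  | RAW+WAW r4
5. mul @i6  | WAW r4
6. or+ld @i7+i8  | 2-wide
7. beq @i9  | tail

CYCLES = 8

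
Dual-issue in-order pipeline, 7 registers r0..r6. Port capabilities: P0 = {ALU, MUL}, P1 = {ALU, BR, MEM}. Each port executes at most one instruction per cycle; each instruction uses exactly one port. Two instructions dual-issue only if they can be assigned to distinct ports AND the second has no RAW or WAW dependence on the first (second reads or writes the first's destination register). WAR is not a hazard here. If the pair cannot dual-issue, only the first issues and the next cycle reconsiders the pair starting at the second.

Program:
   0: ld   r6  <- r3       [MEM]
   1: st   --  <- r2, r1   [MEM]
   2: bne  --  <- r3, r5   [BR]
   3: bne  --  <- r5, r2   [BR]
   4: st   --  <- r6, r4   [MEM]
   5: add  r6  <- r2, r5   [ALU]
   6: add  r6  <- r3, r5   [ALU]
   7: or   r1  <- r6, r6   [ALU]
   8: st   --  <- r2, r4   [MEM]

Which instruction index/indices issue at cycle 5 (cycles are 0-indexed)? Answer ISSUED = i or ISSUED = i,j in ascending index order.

ISSUED = 6

[0] i0  ld  -- no-port MEM/MEM
[1] i1  st  -- no-port MEM/BR
[2] i2  bne  -- no-port BR/BR
[3] i3  bne  -- no-port BR/MEM
[4] i4+i5  st+add  -- dual
[5] i6  add  -- RAW r6
[6] i7+i8  or+st  -- dual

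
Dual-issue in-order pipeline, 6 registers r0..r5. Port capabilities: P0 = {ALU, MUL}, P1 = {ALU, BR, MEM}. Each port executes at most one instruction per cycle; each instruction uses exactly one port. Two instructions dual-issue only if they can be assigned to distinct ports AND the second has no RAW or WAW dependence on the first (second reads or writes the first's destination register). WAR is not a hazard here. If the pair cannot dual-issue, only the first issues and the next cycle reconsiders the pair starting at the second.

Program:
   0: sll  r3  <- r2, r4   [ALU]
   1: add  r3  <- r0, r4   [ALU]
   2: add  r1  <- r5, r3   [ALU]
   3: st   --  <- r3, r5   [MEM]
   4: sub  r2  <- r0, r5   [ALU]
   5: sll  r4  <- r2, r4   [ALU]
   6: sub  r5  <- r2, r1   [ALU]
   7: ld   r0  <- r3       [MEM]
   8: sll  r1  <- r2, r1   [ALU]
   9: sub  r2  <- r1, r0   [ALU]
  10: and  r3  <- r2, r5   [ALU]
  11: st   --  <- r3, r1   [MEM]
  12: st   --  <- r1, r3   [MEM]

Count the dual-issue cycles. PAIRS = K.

t=0 i0:sll.ALU ; WAW r3
t=1 i1:add.ALU ; RAW r3
t=2 i2/i3:add.ALU;st.MEM ; dual
t=3 i4:sub.ALU ; RAW r2
t=4 i5/i6:sll.ALU;sub.ALU ; dual
t=5 i7/i8:ld.MEM;sll.ALU ; dual
t=6 i9:sub.ALU ; RAW r2
t=7 i10:and.ALU ; RAW r3
t=8 i11:st.MEM ; no-port MEM/MEM
t=9 i12:st.MEM ; tail

PAIRS = 3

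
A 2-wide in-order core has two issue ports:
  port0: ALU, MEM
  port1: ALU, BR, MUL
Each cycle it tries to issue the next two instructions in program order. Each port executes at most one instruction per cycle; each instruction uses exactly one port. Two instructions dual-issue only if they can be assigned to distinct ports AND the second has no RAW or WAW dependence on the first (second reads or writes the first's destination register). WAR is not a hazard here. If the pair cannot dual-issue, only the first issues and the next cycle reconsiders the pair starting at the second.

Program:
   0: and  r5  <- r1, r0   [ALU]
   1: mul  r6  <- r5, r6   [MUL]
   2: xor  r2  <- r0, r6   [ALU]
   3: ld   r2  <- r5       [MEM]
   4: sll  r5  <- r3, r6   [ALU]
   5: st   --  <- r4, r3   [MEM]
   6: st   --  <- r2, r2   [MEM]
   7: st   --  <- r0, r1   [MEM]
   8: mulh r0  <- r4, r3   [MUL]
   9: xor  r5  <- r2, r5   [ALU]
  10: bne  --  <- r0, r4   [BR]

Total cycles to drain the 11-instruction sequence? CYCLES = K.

[0] i0  and  -- RAW r5
[1] i1  mul  -- RAW r6
[2] i2  xor  -- WAW r2
[3] i3,i4  ld sll  -- pair
[4] i5  st  -- no-port MEM/MEM
[5] i6  st  -- no-port MEM/MEM
[6] i7,i8  st mulh  -- pair
[7] i9,i10  xor bne  -- pair

CYCLES = 8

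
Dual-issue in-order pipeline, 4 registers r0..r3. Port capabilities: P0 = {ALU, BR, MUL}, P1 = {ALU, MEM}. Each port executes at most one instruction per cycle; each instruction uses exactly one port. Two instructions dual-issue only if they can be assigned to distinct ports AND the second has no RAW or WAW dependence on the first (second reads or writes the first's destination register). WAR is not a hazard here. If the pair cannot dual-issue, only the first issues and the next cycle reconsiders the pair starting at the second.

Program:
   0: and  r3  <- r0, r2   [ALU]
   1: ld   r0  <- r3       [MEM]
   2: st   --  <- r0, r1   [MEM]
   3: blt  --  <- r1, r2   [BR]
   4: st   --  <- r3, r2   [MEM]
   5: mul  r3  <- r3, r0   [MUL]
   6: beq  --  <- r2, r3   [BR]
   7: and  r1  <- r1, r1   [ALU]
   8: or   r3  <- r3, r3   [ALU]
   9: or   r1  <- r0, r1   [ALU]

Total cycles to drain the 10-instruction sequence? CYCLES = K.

t=0 i0:and ; RAW r3
t=1 i1:ld ; no-port MEM/MEM
t=2 i2+i3:st+blt ; dual
t=3 i4+i5:st+mul ; dual
t=4 i6+i7:beq+and ; dual
t=5 i8+i9:or+or ; dual

CYCLES = 6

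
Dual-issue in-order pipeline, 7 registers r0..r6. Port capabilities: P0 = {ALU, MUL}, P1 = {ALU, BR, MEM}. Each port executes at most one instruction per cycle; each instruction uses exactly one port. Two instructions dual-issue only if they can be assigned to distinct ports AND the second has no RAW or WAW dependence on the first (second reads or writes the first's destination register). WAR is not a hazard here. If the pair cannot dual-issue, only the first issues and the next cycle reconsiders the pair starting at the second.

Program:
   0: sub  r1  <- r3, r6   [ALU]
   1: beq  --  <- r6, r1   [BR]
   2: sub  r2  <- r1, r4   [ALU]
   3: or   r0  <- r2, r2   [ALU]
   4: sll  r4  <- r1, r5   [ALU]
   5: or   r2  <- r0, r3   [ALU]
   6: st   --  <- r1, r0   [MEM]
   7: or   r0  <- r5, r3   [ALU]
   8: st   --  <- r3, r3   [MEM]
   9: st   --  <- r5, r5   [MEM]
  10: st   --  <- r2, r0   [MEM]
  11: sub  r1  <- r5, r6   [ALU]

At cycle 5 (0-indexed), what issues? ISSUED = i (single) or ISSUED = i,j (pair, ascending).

0. sub @i0  | RAW r1
1. beq;sub @i1&i2  | dual
2. or;sll @i3&i4  | dual
3. or;st @i5&i6  | dual
4. or;st @i7&i8  | dual
5. st @i9  | no-port MEM/MEM
6. st;sub @i10&i11  | dual

ISSUED = 9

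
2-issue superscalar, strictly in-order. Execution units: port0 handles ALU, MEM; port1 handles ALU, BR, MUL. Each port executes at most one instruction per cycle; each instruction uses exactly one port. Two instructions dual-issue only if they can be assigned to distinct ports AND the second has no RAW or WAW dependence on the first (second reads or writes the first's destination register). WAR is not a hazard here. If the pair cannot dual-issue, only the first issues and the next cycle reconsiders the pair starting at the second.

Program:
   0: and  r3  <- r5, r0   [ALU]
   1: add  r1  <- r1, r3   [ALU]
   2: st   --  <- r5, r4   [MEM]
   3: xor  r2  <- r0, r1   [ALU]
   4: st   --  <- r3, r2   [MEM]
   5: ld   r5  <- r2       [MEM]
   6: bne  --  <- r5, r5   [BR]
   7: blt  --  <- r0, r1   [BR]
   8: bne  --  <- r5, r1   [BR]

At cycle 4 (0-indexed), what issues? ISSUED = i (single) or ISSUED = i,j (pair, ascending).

ISSUED = 5

[0] i0  and  -- RAW r3
[1] i1/i2  add;st  -- 2-wide
[2] i3  xor  -- RAW r2
[3] i4  st  -- no-port MEM/MEM
[4] i5  ld  -- RAW r5
[5] i6  bne  -- no-port BR/BR
[6] i7  blt  -- no-port BR/BR
[7] i8  bne  -- tail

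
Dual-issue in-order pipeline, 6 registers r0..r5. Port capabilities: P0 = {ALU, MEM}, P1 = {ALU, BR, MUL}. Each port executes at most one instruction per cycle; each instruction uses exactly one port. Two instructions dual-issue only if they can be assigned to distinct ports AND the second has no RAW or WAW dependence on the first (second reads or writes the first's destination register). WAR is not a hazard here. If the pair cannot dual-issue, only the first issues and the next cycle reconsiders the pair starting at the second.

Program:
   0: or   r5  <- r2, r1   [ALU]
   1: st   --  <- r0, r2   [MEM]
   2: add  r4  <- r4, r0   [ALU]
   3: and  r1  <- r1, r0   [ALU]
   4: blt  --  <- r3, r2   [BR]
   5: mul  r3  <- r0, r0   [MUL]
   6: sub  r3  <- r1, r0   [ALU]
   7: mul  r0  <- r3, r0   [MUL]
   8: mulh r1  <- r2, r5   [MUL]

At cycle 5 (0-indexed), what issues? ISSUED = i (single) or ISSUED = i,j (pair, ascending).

t=0 i0+i1:or+st ; dual
t=1 i2+i3:add+and ; dual
t=2 i4:blt ; no-port BR/MUL
t=3 i5:mul ; WAW r3
t=4 i6:sub ; RAW r3
t=5 i7:mul ; no-port MUL/MUL
t=6 i8:mulh ; tail

ISSUED = 7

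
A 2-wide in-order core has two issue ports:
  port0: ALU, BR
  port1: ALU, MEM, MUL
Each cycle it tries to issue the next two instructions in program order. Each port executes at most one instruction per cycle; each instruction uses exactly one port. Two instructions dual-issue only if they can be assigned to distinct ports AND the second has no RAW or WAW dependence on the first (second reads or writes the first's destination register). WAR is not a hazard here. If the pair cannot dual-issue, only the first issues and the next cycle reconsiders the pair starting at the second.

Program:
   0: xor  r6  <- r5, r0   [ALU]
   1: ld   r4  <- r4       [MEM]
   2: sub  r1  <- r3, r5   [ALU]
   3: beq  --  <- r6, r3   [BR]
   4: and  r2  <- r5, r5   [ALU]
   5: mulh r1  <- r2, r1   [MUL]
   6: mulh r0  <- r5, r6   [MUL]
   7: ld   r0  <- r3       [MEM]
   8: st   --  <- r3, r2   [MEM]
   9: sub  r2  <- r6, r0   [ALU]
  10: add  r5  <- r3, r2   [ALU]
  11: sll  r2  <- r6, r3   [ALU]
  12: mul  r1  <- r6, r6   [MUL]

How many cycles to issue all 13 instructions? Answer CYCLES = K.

CYCLES = 9

#0 head=0: xor.ALU;ld.MEM i0,i1 2-wide
#1 head=2: sub.ALU;beq.BR i2,i3 2-wide
#2 head=4: and.ALU i4 RAW r2
#3 head=5: mulh.MUL i5 no-port MUL/MUL
#4 head=6: mulh.MUL i6 no-port MUL/MEM
#5 head=7: ld.MEM i7 no-port MEM/MEM
#6 head=8: st.MEM;sub.ALU i8,i9 2-wide
#7 head=10: add.ALU;sll.ALU i10,i11 2-wide
#8 head=12: mul.MUL i12 tail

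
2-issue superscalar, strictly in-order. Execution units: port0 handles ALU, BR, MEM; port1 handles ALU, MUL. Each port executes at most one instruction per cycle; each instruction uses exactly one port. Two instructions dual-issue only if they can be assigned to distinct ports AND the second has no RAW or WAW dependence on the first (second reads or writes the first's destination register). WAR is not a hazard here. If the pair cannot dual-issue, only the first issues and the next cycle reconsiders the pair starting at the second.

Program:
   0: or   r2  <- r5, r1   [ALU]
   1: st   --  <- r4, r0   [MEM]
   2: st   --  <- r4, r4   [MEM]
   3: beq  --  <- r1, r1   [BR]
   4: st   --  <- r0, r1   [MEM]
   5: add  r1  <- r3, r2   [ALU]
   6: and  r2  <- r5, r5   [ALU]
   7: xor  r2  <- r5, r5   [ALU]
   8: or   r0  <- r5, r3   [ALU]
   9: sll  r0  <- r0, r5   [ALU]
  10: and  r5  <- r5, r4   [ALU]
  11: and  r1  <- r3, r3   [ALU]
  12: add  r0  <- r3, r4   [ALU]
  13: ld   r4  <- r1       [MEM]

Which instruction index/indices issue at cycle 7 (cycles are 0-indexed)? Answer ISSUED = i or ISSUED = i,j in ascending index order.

ISSUED = 11,12

c0: i0,i1 or/st  2-wide
c1: i2 st  no-port MEM/BR
c2: i3 beq  no-port BR/MEM
c3: i4,i5 st/add  2-wide
c4: i6 and  WAW r2
c5: i7,i8 xor/or  2-wide
c6: i9,i10 sll/and  2-wide
c7: i11,i12 and/add  2-wide
c8: i13 ld  tail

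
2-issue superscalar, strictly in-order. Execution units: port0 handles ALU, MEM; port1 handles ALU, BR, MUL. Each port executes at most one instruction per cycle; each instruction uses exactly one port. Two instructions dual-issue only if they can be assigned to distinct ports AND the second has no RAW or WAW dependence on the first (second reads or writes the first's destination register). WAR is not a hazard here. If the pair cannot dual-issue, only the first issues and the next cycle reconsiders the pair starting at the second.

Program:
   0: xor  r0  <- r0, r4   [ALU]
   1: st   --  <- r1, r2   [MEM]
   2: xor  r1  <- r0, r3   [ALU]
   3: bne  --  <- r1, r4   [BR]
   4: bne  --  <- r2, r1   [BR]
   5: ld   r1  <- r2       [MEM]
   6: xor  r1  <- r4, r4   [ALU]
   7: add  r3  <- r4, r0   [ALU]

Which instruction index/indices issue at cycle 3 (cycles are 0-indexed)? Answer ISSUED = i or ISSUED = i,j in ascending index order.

ISSUED = 4,5

0. xor.ALU;st.MEM @i0+i1  | pair
1. xor.ALU @i2  | RAW r1
2. bne.BR @i3  | no-port BR/BR
3. bne.BR;ld.MEM @i4+i5  | pair
4. xor.ALU;add.ALU @i6+i7  | pair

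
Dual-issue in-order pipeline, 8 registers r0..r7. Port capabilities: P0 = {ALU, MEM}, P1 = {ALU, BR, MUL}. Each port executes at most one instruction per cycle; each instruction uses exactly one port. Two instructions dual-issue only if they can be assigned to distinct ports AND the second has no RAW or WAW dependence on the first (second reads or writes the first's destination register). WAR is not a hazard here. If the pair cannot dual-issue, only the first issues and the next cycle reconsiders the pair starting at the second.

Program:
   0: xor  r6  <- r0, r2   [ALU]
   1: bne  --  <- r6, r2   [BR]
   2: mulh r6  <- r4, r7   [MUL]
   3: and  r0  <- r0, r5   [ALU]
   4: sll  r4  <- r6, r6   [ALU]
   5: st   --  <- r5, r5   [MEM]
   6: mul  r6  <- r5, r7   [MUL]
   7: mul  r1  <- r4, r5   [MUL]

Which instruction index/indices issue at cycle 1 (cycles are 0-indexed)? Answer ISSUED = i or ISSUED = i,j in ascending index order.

ISSUED = 1

  cy0 -> i0 (xor) RAW r6
  cy1 -> i1 (bne) no-port BR/MUL
  cy2 -> i2&i3 (mulh/and) 2-wide
  cy3 -> i4&i5 (sll/st) 2-wide
  cy4 -> i6 (mul) no-port MUL/MUL
  cy5 -> i7 (mul) tail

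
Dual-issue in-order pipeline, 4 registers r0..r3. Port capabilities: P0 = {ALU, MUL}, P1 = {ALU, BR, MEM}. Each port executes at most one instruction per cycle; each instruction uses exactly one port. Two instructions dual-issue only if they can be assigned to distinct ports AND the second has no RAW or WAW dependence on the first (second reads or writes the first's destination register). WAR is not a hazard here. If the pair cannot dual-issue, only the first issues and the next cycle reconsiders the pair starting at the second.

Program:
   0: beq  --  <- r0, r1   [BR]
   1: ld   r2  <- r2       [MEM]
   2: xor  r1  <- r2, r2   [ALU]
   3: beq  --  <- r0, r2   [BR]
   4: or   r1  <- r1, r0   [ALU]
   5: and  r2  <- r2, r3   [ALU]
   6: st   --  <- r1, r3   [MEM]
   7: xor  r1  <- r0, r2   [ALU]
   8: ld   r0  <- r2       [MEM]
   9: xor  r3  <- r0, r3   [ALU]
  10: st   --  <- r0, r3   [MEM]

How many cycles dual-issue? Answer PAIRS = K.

PAIRS = 3

#0 head=0: beq i0 no-port BR/MEM
#1 head=1: ld i1 RAW r2
#2 head=2: xor/beq i2/i3 pair
#3 head=4: or/and i4/i5 pair
#4 head=6: st/xor i6/i7 pair
#5 head=8: ld i8 RAW r0
#6 head=9: xor i9 RAW r3
#7 head=10: st i10 tail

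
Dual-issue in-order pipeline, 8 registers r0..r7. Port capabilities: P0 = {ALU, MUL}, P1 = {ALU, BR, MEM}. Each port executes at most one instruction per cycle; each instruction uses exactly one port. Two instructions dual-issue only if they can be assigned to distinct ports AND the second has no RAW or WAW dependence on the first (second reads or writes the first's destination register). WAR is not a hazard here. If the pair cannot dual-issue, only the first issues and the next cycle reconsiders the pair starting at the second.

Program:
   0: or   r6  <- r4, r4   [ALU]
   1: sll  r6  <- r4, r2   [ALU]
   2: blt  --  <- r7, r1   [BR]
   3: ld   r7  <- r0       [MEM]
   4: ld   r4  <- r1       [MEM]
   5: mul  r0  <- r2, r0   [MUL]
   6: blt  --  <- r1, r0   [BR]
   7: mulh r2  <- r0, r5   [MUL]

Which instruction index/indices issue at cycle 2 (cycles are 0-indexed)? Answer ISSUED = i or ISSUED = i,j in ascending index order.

  cy0 -> i0 (or.ALU) WAW r6
  cy1 -> i1&i2 (sll.ALU+blt.BR) dual
  cy2 -> i3 (ld.MEM) no-port MEM/MEM
  cy3 -> i4&i5 (ld.MEM+mul.MUL) dual
  cy4 -> i6&i7 (blt.BR+mulh.MUL) dual

ISSUED = 3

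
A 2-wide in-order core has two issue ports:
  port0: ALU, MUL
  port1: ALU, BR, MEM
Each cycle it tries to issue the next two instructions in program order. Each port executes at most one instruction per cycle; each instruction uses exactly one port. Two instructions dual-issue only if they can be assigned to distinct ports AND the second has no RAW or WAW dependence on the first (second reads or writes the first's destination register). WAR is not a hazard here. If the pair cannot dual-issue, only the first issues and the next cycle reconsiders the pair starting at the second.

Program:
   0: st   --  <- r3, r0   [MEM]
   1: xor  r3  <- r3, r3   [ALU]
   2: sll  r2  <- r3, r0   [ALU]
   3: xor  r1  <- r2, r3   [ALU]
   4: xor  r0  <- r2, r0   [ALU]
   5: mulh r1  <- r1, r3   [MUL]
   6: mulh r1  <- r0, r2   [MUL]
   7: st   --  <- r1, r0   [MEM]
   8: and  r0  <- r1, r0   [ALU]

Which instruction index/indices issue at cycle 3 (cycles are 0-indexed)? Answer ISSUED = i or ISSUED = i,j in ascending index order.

t=0 i0,i1:st.MEM+xor.ALU ; pair
t=1 i2:sll.ALU ; RAW r2
t=2 i3,i4:xor.ALU+xor.ALU ; pair
t=3 i5:mulh.MUL ; no-port MUL/MUL
t=4 i6:mulh.MUL ; RAW r1
t=5 i7,i8:st.MEM+and.ALU ; pair

ISSUED = 5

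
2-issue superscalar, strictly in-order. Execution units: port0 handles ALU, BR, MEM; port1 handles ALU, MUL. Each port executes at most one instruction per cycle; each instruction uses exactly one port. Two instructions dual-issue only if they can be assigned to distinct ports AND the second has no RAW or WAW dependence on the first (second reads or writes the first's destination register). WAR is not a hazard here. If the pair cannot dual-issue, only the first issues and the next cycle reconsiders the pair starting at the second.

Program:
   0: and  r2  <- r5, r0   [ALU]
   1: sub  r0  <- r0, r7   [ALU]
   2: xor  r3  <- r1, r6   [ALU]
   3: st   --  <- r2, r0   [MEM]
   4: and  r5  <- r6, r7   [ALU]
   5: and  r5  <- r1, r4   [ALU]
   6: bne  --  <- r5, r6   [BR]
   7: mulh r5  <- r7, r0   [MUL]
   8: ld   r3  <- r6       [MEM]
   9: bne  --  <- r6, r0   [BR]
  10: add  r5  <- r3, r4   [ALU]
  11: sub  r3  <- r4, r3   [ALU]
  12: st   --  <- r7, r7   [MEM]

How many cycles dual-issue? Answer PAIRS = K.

PAIRS = 5

[0] i0&i1  and.ALU/sub.ALU  -- dual
[1] i2&i3  xor.ALU/st.MEM  -- dual
[2] i4  and.ALU  -- WAW r5
[3] i5  and.ALU  -- RAW r5
[4] i6&i7  bne.BR/mulh.MUL  -- dual
[5] i8  ld.MEM  -- no-port MEM/BR
[6] i9&i10  bne.BR/add.ALU  -- dual
[7] i11&i12  sub.ALU/st.MEM  -- dual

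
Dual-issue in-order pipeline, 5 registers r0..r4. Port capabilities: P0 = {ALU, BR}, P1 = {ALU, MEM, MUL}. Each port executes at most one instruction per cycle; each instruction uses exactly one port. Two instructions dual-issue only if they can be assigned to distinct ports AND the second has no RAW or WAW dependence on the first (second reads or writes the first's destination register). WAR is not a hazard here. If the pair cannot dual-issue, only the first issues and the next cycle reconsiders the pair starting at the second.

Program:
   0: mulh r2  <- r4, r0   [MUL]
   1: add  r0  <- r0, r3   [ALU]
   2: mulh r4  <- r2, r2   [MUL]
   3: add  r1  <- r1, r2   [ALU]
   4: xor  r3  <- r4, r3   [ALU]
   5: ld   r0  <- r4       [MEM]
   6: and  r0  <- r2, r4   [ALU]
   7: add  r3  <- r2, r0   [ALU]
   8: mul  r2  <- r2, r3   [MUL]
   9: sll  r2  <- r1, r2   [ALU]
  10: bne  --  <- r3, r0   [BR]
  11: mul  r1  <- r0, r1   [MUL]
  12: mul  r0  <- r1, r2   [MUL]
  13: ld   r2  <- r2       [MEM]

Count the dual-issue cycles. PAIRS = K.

[0] i0+i1  mulh.MUL+add.ALU  -- 2-wide
[1] i2+i3  mulh.MUL+add.ALU  -- 2-wide
[2] i4+i5  xor.ALU+ld.MEM  -- 2-wide
[3] i6  and.ALU  -- RAW r0
[4] i7  add.ALU  -- RAW r3
[5] i8  mul.MUL  -- RAW+WAW r2
[6] i9+i10  sll.ALU+bne.BR  -- 2-wide
[7] i11  mul.MUL  -- no-port MUL/MUL
[8] i12  mul.MUL  -- no-port MUL/MEM
[9] i13  ld.MEM  -- tail

PAIRS = 4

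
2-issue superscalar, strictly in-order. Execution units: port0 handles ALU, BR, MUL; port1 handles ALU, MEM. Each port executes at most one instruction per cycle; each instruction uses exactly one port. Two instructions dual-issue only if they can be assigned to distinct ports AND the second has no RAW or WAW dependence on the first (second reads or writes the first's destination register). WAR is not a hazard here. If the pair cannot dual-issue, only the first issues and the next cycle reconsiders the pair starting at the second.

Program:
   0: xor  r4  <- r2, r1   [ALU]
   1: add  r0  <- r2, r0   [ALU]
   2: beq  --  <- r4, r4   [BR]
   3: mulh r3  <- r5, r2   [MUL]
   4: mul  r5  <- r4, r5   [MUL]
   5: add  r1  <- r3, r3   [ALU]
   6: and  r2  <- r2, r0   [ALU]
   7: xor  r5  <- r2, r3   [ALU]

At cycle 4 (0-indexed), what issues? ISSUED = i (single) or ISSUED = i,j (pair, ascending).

ISSUED = 6

c0: i0,i1 xor+add  pair
c1: i2 beq  no-port BR/MUL
c2: i3 mulh  no-port MUL/MUL
c3: i4,i5 mul+add  pair
c4: i6 and  RAW r2
c5: i7 xor  tail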